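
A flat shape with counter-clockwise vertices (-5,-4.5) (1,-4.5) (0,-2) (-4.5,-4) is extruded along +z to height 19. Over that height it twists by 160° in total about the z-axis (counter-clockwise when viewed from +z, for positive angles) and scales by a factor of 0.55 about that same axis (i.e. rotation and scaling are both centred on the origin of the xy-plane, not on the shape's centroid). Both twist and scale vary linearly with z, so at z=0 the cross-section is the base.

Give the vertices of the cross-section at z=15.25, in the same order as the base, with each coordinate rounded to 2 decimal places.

t = z/height = 15.25/19 = 0.802632
s = 1 + (scale-1)·z/height = 1 + (0.55-1)·15.25/19 = 0.638816
θ = twist·z/height = 160°·15.25/19 = 128.4211° = 2.241370 rad
cos θ = -0.621436, sin θ = 0.783465 (intermediates below are computed at full precision and shown rounded to 5 d.p.)
v1: (-5,-4.5) → rotate → (6.63277,-1.12087) → ×s → (4.23712,-0.71603) → (4.24,-0.72)
v2: (1,-4.5) → rotate → (2.90416,3.57993) → ×s → (1.85522,2.28691) → (1.86,2.29)
v3: (0,-2) → rotate → (1.56693,1.24287) → ×s → (1.00098,0.79397) → (1.00,0.79)
v4: (-4.5,-4) → rotate → (5.93032,-1.03985) → ×s → (3.78838,-0.66427) → (3.79,-0.66)

Cross-section at z=15.25: (4.24,-0.72) (1.86,2.29) (1.00,0.79) (3.79,-0.66)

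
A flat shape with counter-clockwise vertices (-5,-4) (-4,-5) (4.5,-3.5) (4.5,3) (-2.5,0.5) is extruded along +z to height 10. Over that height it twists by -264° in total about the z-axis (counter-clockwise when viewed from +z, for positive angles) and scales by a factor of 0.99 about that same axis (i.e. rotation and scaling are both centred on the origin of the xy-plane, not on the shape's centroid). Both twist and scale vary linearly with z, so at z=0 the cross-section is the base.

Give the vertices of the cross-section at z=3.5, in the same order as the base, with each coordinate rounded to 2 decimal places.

Cross-section at z=3.5: (-3.77,5.15) (-4.81,4.19) (-3.67,-4.33) (2.80,-4.61) (0.60,2.47)

t = z/height = 3.5/10 = 0.35
s = 1 + (scale-1)·z/height = 1 + (0.99-1)·3.5/10 = 0.996500
θ = twist·z/height = -264°·3.5/10 = -92.4000° = -1.612684 rad
cos θ = -0.041876, sin θ = -0.999123 (intermediates below are computed at full precision and shown rounded to 5 d.p.)
v1: (-5,-4) → rotate → (-3.78711,5.16312) → ×s → (-3.77386,5.14505) → (-3.77,5.15)
v2: (-4,-5) → rotate → (-4.82811,4.20587) → ×s → (-4.81121,4.19115) → (-4.81,4.19)
v3: (4.5,-3.5) → rotate → (-3.68537,-4.34949) → ×s → (-3.67247,-4.33426) → (-3.67,-4.33)
v4: (4.5,3) → rotate → (2.80893,-4.62168) → ×s → (2.79910,-4.60550) → (2.80,-4.61)
v5: (-2.5,0.5) → rotate → (0.60425,2.47687) → ×s → (0.60214,2.46820) → (0.60,2.47)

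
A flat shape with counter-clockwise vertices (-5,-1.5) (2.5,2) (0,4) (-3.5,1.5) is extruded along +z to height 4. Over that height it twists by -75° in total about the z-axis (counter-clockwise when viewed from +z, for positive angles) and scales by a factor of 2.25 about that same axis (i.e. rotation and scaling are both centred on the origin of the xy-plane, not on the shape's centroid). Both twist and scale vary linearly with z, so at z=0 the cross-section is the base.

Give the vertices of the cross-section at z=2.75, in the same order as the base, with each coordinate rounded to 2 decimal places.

Cross-section at z=2.75: (-7.96,5.55) (5.80,-1.33) (5.83,4.62) (-1.86,6.83)

t = z/height = 2.75/4 = 0.6875
s = 1 + (scale-1)·z/height = 1 + (2.25-1)·2.75/4 = 1.859375
θ = twist·z/height = -75°·2.75/4 = -51.5625° = -0.899935 rad
cos θ = 0.621661, sin θ = -0.783287 (intermediates below are computed at full precision and shown rounded to 5 d.p.)
v1: (-5,-1.5) → rotate → (-4.28323,2.98394) → ×s → (-7.96414,5.54827) → (-7.96,5.55)
v2: (2.5,2) → rotate → (3.12072,-0.71490) → ×s → (5.80260,-1.32926) → (5.80,-1.33)
v3: (0,4) → rotate → (3.13315,2.48664) → ×s → (5.82570,4.62360) → (5.83,4.62)
v4: (-3.5,1.5) → rotate → (-1.00088,3.67399) → ×s → (-1.86101,6.83133) → (-1.86,6.83)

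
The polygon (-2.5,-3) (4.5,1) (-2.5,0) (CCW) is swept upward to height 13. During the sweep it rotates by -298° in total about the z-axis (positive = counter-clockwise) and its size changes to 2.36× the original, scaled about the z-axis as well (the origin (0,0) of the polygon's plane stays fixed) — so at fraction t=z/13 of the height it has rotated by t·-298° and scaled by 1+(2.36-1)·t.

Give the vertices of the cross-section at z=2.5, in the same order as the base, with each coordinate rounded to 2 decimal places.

t = z/height = 2.5/13 = 0.192308
s = 1 + (scale-1)·z/height = 1 + (2.36-1)·2.5/13 = 1.261538
θ = twist·z/height = -298°·2.5/13 = -57.3077° = -1.000208 rad
cos θ = 0.540127, sin θ = -0.841583 (intermediates below are computed at full precision and shown rounded to 5 d.p.)
v1: (-2.5,-3) → rotate → (-3.87507,0.48358) → ×s → (-4.88855,0.61005) → (-4.89,0.61)
v2: (4.5,1) → rotate → (3.27216,-3.24700) → ×s → (4.12795,-4.09621) → (4.13,-4.10)
v3: (-2.5,0) → rotate → (-1.35032,2.10396) → ×s → (-1.70348,2.65422) → (-1.70,2.65)

Cross-section at z=2.5: (-4.89,0.61) (4.13,-4.10) (-1.70,2.65)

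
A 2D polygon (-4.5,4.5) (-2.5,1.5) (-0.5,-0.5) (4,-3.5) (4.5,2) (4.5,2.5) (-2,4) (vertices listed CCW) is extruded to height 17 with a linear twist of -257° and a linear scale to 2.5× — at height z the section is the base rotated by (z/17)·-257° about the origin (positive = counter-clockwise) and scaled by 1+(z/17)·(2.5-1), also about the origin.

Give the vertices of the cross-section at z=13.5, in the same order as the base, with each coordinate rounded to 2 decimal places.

Cross-section at z=13.5: (4.98,-13.03) (3.66,-5.24) (1.45,0.55) (-4.87,10.58) (-10.79,0.02) (-11.24,-0.98) (0.42,-9.79)

t = z/height = 13.5/17 = 0.794118
s = 1 + (scale-1)·z/height = 1 + (2.5-1)·13.5/17 = 2.191176
θ = twist·z/height = -257°·13.5/17 = -204.0882° = -3.562012 rad
cos θ = -0.912918, sin θ = 0.408143 (intermediates below are computed at full precision and shown rounded to 5 d.p.)
v1: (-4.5,4.5) → rotate → (2.27149,-5.94477) → ×s → (4.97723,-13.02605) → (4.98,-13.03)
v2: (-2.5,1.5) → rotate → (1.67008,-2.38973) → ×s → (3.65944,-5.23633) → (3.66,-5.24)
v3: (-0.5,-0.5) → rotate → (0.66053,0.25239) → ×s → (1.44734,0.55303) → (1.45,0.55)
v4: (4,-3.5) → rotate → (-2.22317,4.82779) → ×s → (-4.87136,10.57853) → (-4.87,10.58)
v5: (4.5,2) → rotate → (-4.92442,0.01081) → ×s → (-10.79027,0.02368) → (-10.79,0.02)
v6: (4.5,2.5) → rotate → (-5.12849,-0.44565) → ×s → (-11.23742,-0.97650) → (-11.24,-0.98)
v7: (-2,4) → rotate → (0.19326,-4.46796) → ×s → (0.42348,-9.79008) → (0.42,-9.79)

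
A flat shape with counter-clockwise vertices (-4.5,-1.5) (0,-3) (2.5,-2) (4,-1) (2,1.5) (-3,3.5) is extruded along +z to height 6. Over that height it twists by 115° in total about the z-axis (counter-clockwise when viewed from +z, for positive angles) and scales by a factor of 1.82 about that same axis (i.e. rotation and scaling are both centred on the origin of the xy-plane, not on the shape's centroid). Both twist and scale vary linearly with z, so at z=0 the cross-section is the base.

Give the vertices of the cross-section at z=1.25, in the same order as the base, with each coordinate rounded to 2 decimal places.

t = z/height = 1.25/6 = 0.208333
s = 1 + (scale-1)·z/height = 1 + (1.82-1)·1.25/6 = 1.170833
θ = twist·z/height = 115°·1.25/6 = 23.9583° = 0.418152 rad
cos θ = 0.913841, sin θ = 0.406072 (intermediates below are computed at full precision and shown rounded to 5 d.p.)
v1: (-4.5,-1.5) → rotate → (-3.50318,-3.19809) → ×s → (-4.10164,-3.74443) → (-4.10,-3.74)
v2: (0,-3) → rotate → (1.21822,-2.74152) → ×s → (1.42633,-3.20987) → (1.43,-3.21)
v3: (2.5,-2) → rotate → (3.09675,-0.81250) → ×s → (3.62577,-0.95130) → (3.63,-0.95)
v4: (4,-1) → rotate → (4.06144,0.71045) → ×s → (4.75526,0.83182) → (4.76,0.83)
v5: (2,1.5) → rotate → (1.21857,2.18291) → ×s → (1.42675,2.55582) → (1.43,2.56)
v6: (-3,3.5) → rotate → (-4.16278,1.98023) → ×s → (-4.87392,2.31852) → (-4.87,2.32)

Cross-section at z=1.25: (-4.10,-3.74) (1.43,-3.21) (3.63,-0.95) (4.76,0.83) (1.43,2.56) (-4.87,2.32)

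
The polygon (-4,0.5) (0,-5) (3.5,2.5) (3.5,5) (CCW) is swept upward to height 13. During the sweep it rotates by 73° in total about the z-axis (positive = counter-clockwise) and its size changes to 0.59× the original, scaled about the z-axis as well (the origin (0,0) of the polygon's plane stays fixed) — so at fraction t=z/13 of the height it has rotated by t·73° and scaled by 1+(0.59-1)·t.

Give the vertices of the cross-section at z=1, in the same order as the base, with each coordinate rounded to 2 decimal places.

Cross-section at z=1: (-3.90,0.10) (0.47,-4.82) (3.14,2.74) (2.90,5.15)

t = z/height = 1/13 = 0.0769231
s = 1 + (scale-1)·z/height = 1 + (0.59-1)·1/13 = 0.968462
θ = twist·z/height = 73°·1/13 = 5.6154° = 0.098007 rad
cos θ = 0.995201, sin θ = 0.097850 (intermediates below are computed at full precision and shown rounded to 5 d.p.)
v1: (-4,0.5) → rotate → (-4.02973,0.10620) → ×s → (-3.90264,0.10285) → (-3.90,0.10)
v2: (0,-5) → rotate → (0.48925,-4.97601) → ×s → (0.47382,-4.81907) → (0.47,-4.82)
v3: (3.5,2.5) → rotate → (3.23858,2.83048) → ×s → (3.13644,2.74121) → (3.14,2.74)
v4: (3.5,5) → rotate → (2.99395,5.31848) → ×s → (2.89953,5.15074) → (2.90,5.15)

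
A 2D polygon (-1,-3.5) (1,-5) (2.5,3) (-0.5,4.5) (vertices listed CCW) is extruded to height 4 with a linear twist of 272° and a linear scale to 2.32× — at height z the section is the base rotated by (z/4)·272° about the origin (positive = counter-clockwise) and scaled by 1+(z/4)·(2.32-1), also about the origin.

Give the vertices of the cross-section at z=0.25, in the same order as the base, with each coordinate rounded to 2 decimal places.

t = z/height = 0.25/4 = 0.0625
s = 1 + (scale-1)·z/height = 1 + (2.32-1)·0.25/4 = 1.082500
θ = twist·z/height = 272°·0.25/4 = 17.0000° = 0.296706 rad
cos θ = 0.956305, sin θ = 0.292372 (intermediates below are computed at full precision and shown rounded to 5 d.p.)
v1: (-1,-3.5) → rotate → (0.06700,-3.63944) → ×s → (0.07252,-3.93969) → (0.07,-3.94)
v2: (1,-5) → rotate → (2.41816,-4.48915) → ×s → (2.61766,-4.85951) → (2.62,-4.86)
v3: (2.5,3) → rotate → (1.51365,3.59984) → ×s → (1.63852,3.89683) → (1.64,3.90)
v4: (-0.5,4.5) → rotate → (-1.79383,4.15719) → ×s → (-1.94182,4.50015) → (-1.94,4.50)

Cross-section at z=0.25: (0.07,-3.94) (2.62,-4.86) (1.64,3.90) (-1.94,4.50)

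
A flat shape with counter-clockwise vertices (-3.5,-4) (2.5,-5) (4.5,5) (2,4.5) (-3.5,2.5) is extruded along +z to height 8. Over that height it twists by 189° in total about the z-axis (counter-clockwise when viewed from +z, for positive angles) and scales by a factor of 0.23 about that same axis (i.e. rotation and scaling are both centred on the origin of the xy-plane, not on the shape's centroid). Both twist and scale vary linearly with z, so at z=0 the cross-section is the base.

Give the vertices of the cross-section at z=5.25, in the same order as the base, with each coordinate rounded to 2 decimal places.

Cross-section at z=5.25: (2.61,-0.33) (1.36,2.41) (-3.30,0.46) (-2.40,-0.43) (-0.06,-2.13)

t = z/height = 5.25/8 = 0.65625
s = 1 + (scale-1)·z/height = 1 + (0.23-1)·5.25/8 = 0.494688
θ = twist·z/height = 189°·5.25/8 = 124.0313° = 2.164754 rad
cos θ = -0.559645, sin θ = 0.828732 (intermediates below are computed at full precision and shown rounded to 5 d.p.)
v1: (-3.5,-4) → rotate → (5.27369,-0.66198) → ×s → (2.60883,-0.32748) → (2.61,-0.33)
v2: (2.5,-5) → rotate → (2.74455,4.87006) → ×s → (1.35769,2.40916) → (1.36,2.41)
v3: (4.5,5) → rotate → (-6.66206,0.93107) → ×s → (-3.29564,0.46059) → (-3.30,0.46)
v4: (2,4.5) → rotate → (-4.84859,-0.86094) → ×s → (-2.39853,-0.42590) → (-2.40,-0.43)
v5: (-3.5,2.5) → rotate → (-0.11307,-4.29968) → ×s → (-0.05594,-2.12700) → (-0.06,-2.13)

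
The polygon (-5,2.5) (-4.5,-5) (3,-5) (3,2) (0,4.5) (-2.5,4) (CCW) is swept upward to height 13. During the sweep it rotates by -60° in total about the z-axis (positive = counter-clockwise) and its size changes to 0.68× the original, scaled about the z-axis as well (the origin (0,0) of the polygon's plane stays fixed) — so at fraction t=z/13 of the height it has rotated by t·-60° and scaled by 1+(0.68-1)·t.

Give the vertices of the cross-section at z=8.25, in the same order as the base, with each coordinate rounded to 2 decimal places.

Cross-section at z=8.25: (-1.91,4.03) (-5.28,-0.92) (-0.58,-4.61) (2.86,-0.22) (2.21,2.82) (0.40,3.74)

t = z/height = 8.25/13 = 0.634615
s = 1 + (scale-1)·z/height = 1 + (0.68-1)·8.25/13 = 0.796923
θ = twist·z/height = -60°·8.25/13 = -38.0769° = -0.664568 rad
cos θ = 0.787183, sin θ = -0.616719 (intermediates below are computed at full precision and shown rounded to 5 d.p.)
v1: (-5,2.5) → rotate → (-2.39412,5.05155) → ×s → (-1.90793,4.02570) → (-1.91,4.03)
v2: (-4.5,-5) → rotate → (-6.62592,-1.16068) → ×s → (-5.28035,-0.92497) → (-5.28,-0.92)
v3: (3,-5) → rotate → (-0.72204,-5.78607) → ×s → (-0.57541,-4.61106) → (-0.58,-4.61)
v4: (3,2) → rotate → (3.59499,-0.27579) → ×s → (2.86493,-0.21978) → (2.86,-0.22)
v5: (0,4.5) → rotate → (2.77523,3.54233) → ×s → (2.21165,2.82296) → (2.21,2.82)
v6: (-2.5,4) → rotate → (0.49892,4.69053) → ×s → (0.39760,3.73799) → (0.40,3.74)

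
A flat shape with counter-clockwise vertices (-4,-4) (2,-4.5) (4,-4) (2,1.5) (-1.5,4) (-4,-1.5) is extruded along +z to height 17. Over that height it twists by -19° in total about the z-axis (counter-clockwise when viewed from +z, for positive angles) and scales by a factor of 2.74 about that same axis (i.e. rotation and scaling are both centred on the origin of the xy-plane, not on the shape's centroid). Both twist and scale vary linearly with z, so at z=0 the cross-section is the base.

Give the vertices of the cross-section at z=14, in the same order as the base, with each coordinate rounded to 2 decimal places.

Cross-section at z=14: (-12.00,-6.75) (1.73,-11.85) (6.75,-12.00) (5.67,2.20) (-0.89,10.36) (-10.36,-0.89)

t = z/height = 14/17 = 0.823529
s = 1 + (scale-1)·z/height = 1 + (2.74-1)·14/17 = 2.432941
θ = twist·z/height = -19°·14/17 = -15.6471° = -0.273093 rad
cos θ = 0.962941, sin θ = -0.269711 (intermediates below are computed at full precision and shown rounded to 5 d.p.)
v1: (-4,-4) → rotate → (-4.93061,-2.77292) → ×s → (-11.99588,-6.74636) → (-12.00,-6.75)
v2: (2,-4.5) → rotate → (0.71218,-4.87266) → ×s → (1.73270,-11.85489) → (1.73,-11.85)
v3: (4,-4) → rotate → (2.77292,-4.93061) → ×s → (6.74636,-11.99588) → (6.75,-12.00)
v4: (2,1.5) → rotate → (2.33045,0.90499) → ×s → (5.66985,2.20179) → (5.67,2.20)
v5: (-1.5,4) → rotate → (-0.36557,4.25633) → ×s → (-0.88941,10.35540) → (-0.89,10.36)
v6: (-4,-1.5) → rotate → (-4.25633,-0.36557) → ×s → (-10.35540,-0.88941) → (-10.36,-0.89)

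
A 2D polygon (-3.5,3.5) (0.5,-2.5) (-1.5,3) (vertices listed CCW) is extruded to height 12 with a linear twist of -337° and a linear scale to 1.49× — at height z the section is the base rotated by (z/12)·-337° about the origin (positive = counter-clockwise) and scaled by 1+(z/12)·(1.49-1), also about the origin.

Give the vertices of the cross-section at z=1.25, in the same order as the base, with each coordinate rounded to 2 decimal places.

t = z/height = 1.25/12 = 0.104167
s = 1 + (scale-1)·z/height = 1 + (1.49-1)·1.25/12 = 1.051042
θ = twist·z/height = -337°·1.25/12 = -35.1042° = -0.612683 rad
cos θ = 0.818108, sin θ = -0.575065 (intermediates below are computed at full precision and shown rounded to 5 d.p.)
v1: (-3.5,3.5) → rotate → (-0.85065,4.87610) → ×s → (-0.89407,5.12499) → (-0.89,5.12)
v2: (0.5,-2.5) → rotate → (-1.02861,-2.33280) → ×s → (-1.08111,-2.45187) → (-1.08,-2.45)
v3: (-1.5,3) → rotate → (0.49803,3.31692) → ×s → (0.52345,3.48622) → (0.52,3.49)

Cross-section at z=1.25: (-0.89,5.12) (-1.08,-2.45) (0.52,3.49)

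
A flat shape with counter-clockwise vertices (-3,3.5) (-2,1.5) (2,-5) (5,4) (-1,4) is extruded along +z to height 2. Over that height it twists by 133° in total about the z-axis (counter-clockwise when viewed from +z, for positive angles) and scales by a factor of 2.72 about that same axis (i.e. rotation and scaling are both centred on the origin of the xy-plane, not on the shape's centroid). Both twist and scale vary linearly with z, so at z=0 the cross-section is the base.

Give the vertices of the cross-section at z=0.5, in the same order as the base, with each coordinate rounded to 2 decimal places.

Cross-section at z=0.5: (-6.33,1.83) (-3.57,0.23) (6.31,-4.41) (2.84,8.70) (-4.33,4.00)

t = z/height = 0.5/2 = 0.25
s = 1 + (scale-1)·z/height = 1 + (2.72-1)·0.5/2 = 1.430000
θ = twist·z/height = 133°·0.5/2 = 33.2500° = 0.580322 rad
cos θ = 0.836286, sin θ = 0.548293 (intermediates below are computed at full precision and shown rounded to 5 d.p.)
v1: (-3,3.5) → rotate → (-4.42788,1.28212) → ×s → (-6.33188,1.83343) → (-6.33,1.83)
v2: (-2,1.5) → rotate → (-2.49501,0.15784) → ×s → (-3.56787,0.22572) → (-3.57,0.23)
v3: (2,-5) → rotate → (4.41404,-3.08484) → ×s → (6.31207,-4.41133) → (6.31,-4.41)
v4: (5,4) → rotate → (1.98826,6.08661) → ×s → (2.84321,8.70385) → (2.84,8.70)
v5: (-1,4) → rotate → (-3.02946,2.79685) → ×s → (-4.33213,3.99950) → (-4.33,4.00)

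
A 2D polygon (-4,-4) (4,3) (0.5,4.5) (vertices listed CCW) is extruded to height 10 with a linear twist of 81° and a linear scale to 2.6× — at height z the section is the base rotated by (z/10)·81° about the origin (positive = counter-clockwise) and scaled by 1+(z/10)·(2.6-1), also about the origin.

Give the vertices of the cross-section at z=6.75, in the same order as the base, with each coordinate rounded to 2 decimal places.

Cross-section at z=6.75: (1.98,-11.60) (-0.28,10.40) (-7.04,6.26)

t = z/height = 6.75/10 = 0.675
s = 1 + (scale-1)·z/height = 1 + (2.6-1)·6.75/10 = 2.080000
θ = twist·z/height = 81°·6.75/10 = 54.6750° = 0.954259 rad
cos θ = 0.578214, sin θ = 0.815885 (intermediates below are computed at full precision and shown rounded to 5 d.p.)
v1: (-4,-4) → rotate → (0.95069,-5.57640) → ×s → (1.97743,-11.59890) → (1.98,-11.60)
v2: (4,3) → rotate → (-0.13480,4.99818) → ×s → (-0.28039,10.39622) → (-0.28,10.40)
v3: (0.5,4.5) → rotate → (-3.38238,3.00990) → ×s → (-7.03534,6.26060) → (-7.04,6.26)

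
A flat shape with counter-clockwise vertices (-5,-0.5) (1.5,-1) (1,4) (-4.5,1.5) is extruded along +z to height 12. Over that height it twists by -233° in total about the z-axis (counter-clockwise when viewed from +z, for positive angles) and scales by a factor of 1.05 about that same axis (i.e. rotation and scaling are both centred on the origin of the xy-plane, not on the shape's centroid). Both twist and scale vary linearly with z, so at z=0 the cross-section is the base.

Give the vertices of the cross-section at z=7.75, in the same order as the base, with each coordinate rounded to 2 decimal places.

Cross-section at z=7.75: (4.24,2.99) (-1.86,0.14) (1.14,-4.10) (4.81,0.94)

t = z/height = 7.75/12 = 0.645833
s = 1 + (scale-1)·z/height = 1 + (1.05-1)·7.75/12 = 1.032292
θ = twist·z/height = -233°·7.75/12 = -150.4792° = -2.626357 rad
cos θ = -0.870177, sin θ = -0.492740 (intermediates below are computed at full precision and shown rounded to 5 d.p.)
v1: (-5,-0.5) → rotate → (4.10451,2.89879) → ×s → (4.23705,2.99239) → (4.24,2.99)
v2: (1.5,-1) → rotate → (-1.79800,0.13107) → ×s → (-1.85607,0.13530) → (-1.86,0.14)
v3: (1,4) → rotate → (1.10078,-3.97345) → ×s → (1.13633,-4.10176) → (1.14,-4.10)
v4: (-4.5,1.5) → rotate → (4.65490,0.91207) → ×s → (4.80522,0.94152) → (4.81,0.94)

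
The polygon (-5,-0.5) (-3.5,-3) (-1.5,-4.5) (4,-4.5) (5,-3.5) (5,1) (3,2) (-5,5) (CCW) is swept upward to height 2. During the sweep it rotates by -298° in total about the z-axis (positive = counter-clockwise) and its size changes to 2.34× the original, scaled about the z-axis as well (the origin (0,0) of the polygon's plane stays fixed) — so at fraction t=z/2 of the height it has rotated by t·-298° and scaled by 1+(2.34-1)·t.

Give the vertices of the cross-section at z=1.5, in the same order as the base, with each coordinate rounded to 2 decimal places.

Cross-section at z=1.5: (7.96,-6.17) (9.23,-0.47) (8.39,4.47) (0.39,12.07) (-2.44,11.99) (-8.65,5.45) (-7.12,1.23) (0.37,-14.17)

t = z/height = 1.5/2 = 0.75
s = 1 + (scale-1)·z/height = 1 + (2.34-1)·1.5/2 = 2.005000
θ = twist·z/height = -298°·1.5/2 = -223.5000° = -3.900811 rad
cos θ = -0.725374, sin θ = 0.688355 (intermediates below are computed at full precision and shown rounded to 5 d.p.)
v1: (-5,-0.5) → rotate → (3.97105,-3.07909) → ×s → (7.96195,-6.17357) → (7.96,-6.17)
v2: (-3.5,-3) → rotate → (4.60387,-0.23312) → ×s → (9.23077,-0.46740) → (9.23,-0.47)
v3: (-1.5,-4.5) → rotate → (4.18566,2.23165) → ×s → (8.39224,4.47446) → (8.39,4.47)
v4: (4,-4.5) → rotate → (0.19610,6.01760) → ×s → (0.39318,12.06529) → (0.39,12.07)
v5: (5,-3.5) → rotate → (-1.21763,5.98058) → ×s → (-2.44135,11.99107) → (-2.44,11.99)
v6: (5,1) → rotate → (-4.31523,2.71640) → ×s → (-8.65203,5.44638) → (-8.65,5.45)
v7: (3,2) → rotate → (-3.55283,0.61431) → ×s → (-7.12343,1.23170) → (-7.12,1.23)
v8: (-5,5) → rotate → (0.18510,-7.06864) → ×s → (0.37112,-14.17263) → (0.37,-14.17)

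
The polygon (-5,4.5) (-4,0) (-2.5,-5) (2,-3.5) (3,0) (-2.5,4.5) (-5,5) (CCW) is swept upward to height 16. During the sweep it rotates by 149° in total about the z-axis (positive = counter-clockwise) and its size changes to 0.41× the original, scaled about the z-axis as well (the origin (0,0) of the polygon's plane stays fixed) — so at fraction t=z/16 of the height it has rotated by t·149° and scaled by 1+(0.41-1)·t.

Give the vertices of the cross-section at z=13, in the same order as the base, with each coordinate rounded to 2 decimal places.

Cross-section at z=13: (-0.66,-3.44) (1.07,-1.78) (2.90,0.23) (1.02,1.83) (-0.81,1.34) (-1.34,-2.32) (-0.89,-3.57)

t = z/height = 13/16 = 0.8125
s = 1 + (scale-1)·z/height = 1 + (0.41-1)·13/16 = 0.520625
θ = twist·z/height = 149°·13/16 = 121.0625° = 2.112939 rad
cos θ = -0.515973, sin θ = 0.856605 (intermediates below are computed at full precision and shown rounded to 5 d.p.)
v1: (-5,4.5) → rotate → (-1.27486,-6.60490) → ×s → (-0.66372,-3.43868) → (-0.66,-3.44)
v2: (-4,0) → rotate → (2.06389,-3.42642) → ×s → (1.07451,-1.78388) → (1.07,-1.78)
v3: (-2.5,-5) → rotate → (5.57296,0.43835) → ×s → (2.90142,0.22822) → (2.90,0.23)
v4: (2,-3.5) → rotate → (1.96617,3.51911) → ×s → (1.02364,1.83214) → (1.02,1.83)
v5: (3,0) → rotate → (-1.54792,2.56981) → ×s → (-0.80589,1.33791) → (-0.81,1.34)
v6: (-2.5,4.5) → rotate → (-2.56479,-4.46339) → ×s → (-1.33529,-2.32375) → (-1.34,-2.32)
v7: (-5,5) → rotate → (-1.70316,-6.86289) → ×s → (-0.88671,-3.57299) → (-0.89,-3.57)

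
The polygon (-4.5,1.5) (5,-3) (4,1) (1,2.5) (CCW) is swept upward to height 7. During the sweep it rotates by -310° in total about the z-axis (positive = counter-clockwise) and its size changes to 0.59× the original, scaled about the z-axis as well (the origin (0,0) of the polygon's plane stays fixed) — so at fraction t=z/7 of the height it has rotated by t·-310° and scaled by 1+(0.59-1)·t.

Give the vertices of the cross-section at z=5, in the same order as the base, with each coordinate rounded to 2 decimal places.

Cross-section at z=5: (1.68,-2.90) (-1.25,3.93) (-2.59,1.34) (-1.70,-0.86)

t = z/height = 5/7 = 0.714286
s = 1 + (scale-1)·z/height = 1 + (0.59-1)·5/7 = 0.707143
θ = twist·z/height = -310°·5/7 = -221.4286° = -3.864658 rad
cos θ = -0.749781, sin θ = 0.661686 (intermediates below are computed at full precision and shown rounded to 5 d.p.)
v1: (-4.5,1.5) → rotate → (2.38149,-4.10226) → ×s → (1.68405,-2.90088) → (1.68,-2.90)
v2: (5,-3) → rotate → (-1.76385,5.55777) → ×s → (-1.24729,3.93014) → (-1.25,3.93)
v3: (4,1) → rotate → (-3.66081,1.89696) → ×s → (-2.58872,1.34142) → (-2.59,1.34)
v4: (1,2.5) → rotate → (-2.40400,-1.21277) → ×s → (-1.69997,-0.85760) → (-1.70,-0.86)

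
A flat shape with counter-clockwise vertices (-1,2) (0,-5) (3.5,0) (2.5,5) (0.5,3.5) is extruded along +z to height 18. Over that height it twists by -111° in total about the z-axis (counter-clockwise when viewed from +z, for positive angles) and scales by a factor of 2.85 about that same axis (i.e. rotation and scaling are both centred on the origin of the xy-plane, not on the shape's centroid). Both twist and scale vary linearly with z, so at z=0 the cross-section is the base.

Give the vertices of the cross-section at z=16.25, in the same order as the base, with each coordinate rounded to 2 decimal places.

Cross-section at z=16.25: (5.73,1.68) (-13.14,2.37) (-1.66,-9.20) (11.96,-8.94) (8.96,-2.97)

t = z/height = 16.25/18 = 0.902778
s = 1 + (scale-1)·z/height = 1 + (2.85-1)·16.25/18 = 2.670139
θ = twist·z/height = -111°·16.25/18 = -100.2083° = -1.748965 rad
cos θ = -0.177228, sin θ = -0.984170 (intermediates below are computed at full precision and shown rounded to 5 d.p.)
v1: (-1,2) → rotate → (2.14557,0.62971) → ×s → (5.72896,1.68142) → (5.73,1.68)
v2: (0,-5) → rotate → (-4.92085,0.88614) → ×s → (-13.13935,2.36612) → (-13.14,2.37)
v3: (3.5,0) → rotate → (-0.62030,-3.44459) → ×s → (-1.65628,-9.19755) → (-1.66,-9.20)
v4: (2.5,5) → rotate → (4.47778,-3.34656) → ×s → (11.95629,-8.93579) → (11.96,-8.94)
v5: (0.5,3.5) → rotate → (3.35598,-1.11238) → ×s → (8.96093,-2.97022) → (8.96,-2.97)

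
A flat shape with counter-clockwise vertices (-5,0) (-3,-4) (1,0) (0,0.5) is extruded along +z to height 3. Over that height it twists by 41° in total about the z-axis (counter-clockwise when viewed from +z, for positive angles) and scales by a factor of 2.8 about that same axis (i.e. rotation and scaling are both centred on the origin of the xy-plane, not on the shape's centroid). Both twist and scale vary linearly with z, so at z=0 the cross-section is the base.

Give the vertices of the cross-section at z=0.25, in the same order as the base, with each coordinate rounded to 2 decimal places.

Cross-section at z=0.25: (-5.74,-0.34) (-3.17,-4.80) (1.15,0.07) (-0.03,0.57)

t = z/height = 0.25/3 = 0.0833333
s = 1 + (scale-1)·z/height = 1 + (2.8-1)·0.25/3 = 1.150000
θ = twist·z/height = 41°·0.25/3 = 3.4167° = 0.059632 rad
cos θ = 0.998223, sin θ = 0.059597 (intermediates below are computed at full precision and shown rounded to 5 d.p.)
v1: (-5,0) → rotate → (-4.99111,-0.29798) → ×s → (-5.73978,-0.34268) → (-5.74,-0.34)
v2: (-3,-4) → rotate → (-2.75628,-4.17168) → ×s → (-3.16972,-4.79743) → (-3.17,-4.80)
v3: (1,0) → rotate → (0.99822,0.05960) → ×s → (1.14796,0.06854) → (1.15,0.07)
v4: (0,0.5) → rotate → (-0.02980,0.49911) → ×s → (-0.03427,0.57398) → (-0.03,0.57)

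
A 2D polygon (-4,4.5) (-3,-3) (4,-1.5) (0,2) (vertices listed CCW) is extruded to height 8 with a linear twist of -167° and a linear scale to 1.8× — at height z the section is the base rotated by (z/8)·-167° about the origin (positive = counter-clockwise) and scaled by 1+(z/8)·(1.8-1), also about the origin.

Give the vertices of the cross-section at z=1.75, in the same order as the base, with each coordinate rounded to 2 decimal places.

Cross-section at z=1.75: (-0.63,7.05) (-4.93,-0.73) (2.73,-4.21) (1.40,1.89)

t = z/height = 1.75/8 = 0.21875
s = 1 + (scale-1)·z/height = 1 + (1.8-1)·1.75/8 = 1.175000
θ = twist·z/height = -167°·1.75/8 = -36.5313° = -0.637591 rad
cos θ = 0.803532, sin θ = -0.595261 (intermediates below are computed at full precision and shown rounded to 5 d.p.)
v1: (-4,4.5) → rotate → (-0.53545,5.99694) → ×s → (-0.62916,7.04640) → (-0.63,7.05)
v2: (-3,-3) → rotate → (-4.19638,-0.62481) → ×s → (-4.93075,-0.73416) → (-4.93,-0.73)
v3: (4,-1.5) → rotate → (2.32124,-3.58634) → ×s → (2.72745,-4.21395) → (2.73,-4.21)
v4: (0,2) → rotate → (1.19052,1.60706) → ×s → (1.39886,1.88830) → (1.40,1.89)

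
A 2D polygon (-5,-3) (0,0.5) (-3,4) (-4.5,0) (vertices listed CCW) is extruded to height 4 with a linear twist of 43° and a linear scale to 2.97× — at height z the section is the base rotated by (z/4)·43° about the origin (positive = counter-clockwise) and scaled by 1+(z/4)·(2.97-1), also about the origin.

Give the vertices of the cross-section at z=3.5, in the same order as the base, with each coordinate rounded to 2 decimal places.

Cross-section at z=3.5: (-5.80,-14.79) (-0.83,1.08) (-13.12,3.64) (-9.71,-7.48)

t = z/height = 3.5/4 = 0.875
s = 1 + (scale-1)·z/height = 1 + (2.97-1)·3.5/4 = 2.723750
θ = twist·z/height = 43°·3.5/4 = 37.6250° = 0.656680 rad
cos θ = 0.792023, sin θ = 0.610491 (intermediates below are computed at full precision and shown rounded to 5 d.p.)
v1: (-5,-3) → rotate → (-2.12864,-5.42852) → ×s → (-5.79789,-14.78594) → (-5.80,-14.79)
v2: (0,0.5) → rotate → (-0.30525,0.39601) → ×s → (-0.83141,1.07864) → (-0.83,1.08)
v3: (-3,4) → rotate → (-4.81803,1.33662) → ×s → (-13.12312,3.64062) → (-13.12,3.64)
v4: (-4.5,0) → rotate → (-3.56411,-2.74721) → ×s → (-9.70773,-7.48271) → (-9.71,-7.48)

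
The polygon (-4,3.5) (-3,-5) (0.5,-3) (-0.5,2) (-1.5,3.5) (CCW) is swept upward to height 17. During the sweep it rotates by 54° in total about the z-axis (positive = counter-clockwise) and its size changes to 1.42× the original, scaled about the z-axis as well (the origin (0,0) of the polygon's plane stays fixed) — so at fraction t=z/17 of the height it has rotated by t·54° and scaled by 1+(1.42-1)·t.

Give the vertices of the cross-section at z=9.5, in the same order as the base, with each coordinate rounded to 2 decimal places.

t = z/height = 9.5/17 = 0.558824
s = 1 + (scale-1)·z/height = 1 + (1.42-1)·9.5/17 = 1.234706
θ = twist·z/height = 54°·9.5/17 = 30.1765° = 0.526679 rad
cos θ = 0.864481, sin θ = 0.502665 (intermediates below are computed at full precision and shown rounded to 5 d.p.)
v1: (-4,3.5) → rotate → (-5.21725,1.01502) → ×s → (-6.44177,1.25326) → (-6.44,1.25)
v2: (-3,-5) → rotate → (-0.08012,-5.83040) → ×s → (-0.09892,-7.19883) → (-0.10,-7.20)
v3: (0.5,-3) → rotate → (1.94024,-2.34211) → ×s → (2.39562,-2.89182) → (2.40,-2.89)
v4: (-0.5,2) → rotate → (-1.43757,1.47763) → ×s → (-1.77498,1.82444) → (-1.77,1.82)
v5: (-1.5,3.5) → rotate → (-3.05605,2.27169) → ×s → (-3.77332,2.80487) → (-3.77,2.80)

Cross-section at z=9.5: (-6.44,1.25) (-0.10,-7.20) (2.40,-2.89) (-1.77,1.82) (-3.77,2.80)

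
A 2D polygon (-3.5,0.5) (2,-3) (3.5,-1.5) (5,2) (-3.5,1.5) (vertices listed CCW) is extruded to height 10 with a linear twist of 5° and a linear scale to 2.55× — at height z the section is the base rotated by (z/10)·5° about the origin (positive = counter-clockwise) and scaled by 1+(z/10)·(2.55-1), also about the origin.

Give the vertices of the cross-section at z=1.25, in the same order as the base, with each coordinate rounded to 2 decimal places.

t = z/height = 1.25/10 = 0.125
s = 1 + (scale-1)·z/height = 1 + (2.55-1)·1.25/10 = 1.193750
θ = twist·z/height = 5°·1.25/10 = 0.6250° = 0.010908 rad
cos θ = 0.999941, sin θ = 0.010908 (intermediates below are computed at full precision and shown rounded to 5 d.p.)
v1: (-3.5,0.5) → rotate → (-3.50525,0.46179) → ×s → (-4.18439,0.55126) → (-4.18,0.55)
v2: (2,-3) → rotate → (2.03261,-2.97801) → ×s → (2.42642,-3.55499) → (2.43,-3.55)
v3: (3.5,-1.5) → rotate → (3.51615,-1.46173) → ×s → (4.19741,-1.74494) → (4.20,-1.74)
v4: (5,2) → rotate → (4.97789,2.05442) → ×s → (5.94235,2.45247) → (5.94,2.45)
v5: (-3.5,1.5) → rotate → (-3.51615,1.46173) → ×s → (-4.19741,1.74494) → (-4.20,1.74)

Cross-section at z=1.25: (-4.18,0.55) (2.43,-3.55) (4.20,-1.74) (5.94,2.45) (-4.20,1.74)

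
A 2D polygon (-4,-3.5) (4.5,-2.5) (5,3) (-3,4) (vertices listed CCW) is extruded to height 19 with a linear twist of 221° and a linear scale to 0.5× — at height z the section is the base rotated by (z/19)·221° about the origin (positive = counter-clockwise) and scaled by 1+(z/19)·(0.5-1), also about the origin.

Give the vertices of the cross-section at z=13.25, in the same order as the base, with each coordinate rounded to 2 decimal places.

Cross-section at z=13.25: (3.34,0.91) (-1.93,2.74) (-3.78,-0.34) (0.62,-3.20)

t = z/height = 13.25/19 = 0.697368
s = 1 + (scale-1)·z/height = 1 + (0.5-1)·13.25/19 = 0.651316
θ = twist·z/height = 221°·13.25/19 = 154.1184° = 2.689874 rad
cos θ = -0.899698, sin θ = 0.436513 (intermediates below are computed at full precision and shown rounded to 5 d.p.)
v1: (-4,-3.5) → rotate → (5.12659,1.40289) → ×s → (3.33903,0.91373) → (3.34,0.91)
v2: (4.5,-2.5) → rotate → (-2.95736,4.21355) → ×s → (-1.92618,2.74435) → (-1.93,2.74)
v3: (5,3) → rotate → (-5.80803,-0.51653) → ×s → (-3.78286,-0.33643) → (-3.78,-0.34)
v4: (-3,4) → rotate → (0.95304,-4.90833) → ×s → (0.62073,-3.19687) → (0.62,-3.20)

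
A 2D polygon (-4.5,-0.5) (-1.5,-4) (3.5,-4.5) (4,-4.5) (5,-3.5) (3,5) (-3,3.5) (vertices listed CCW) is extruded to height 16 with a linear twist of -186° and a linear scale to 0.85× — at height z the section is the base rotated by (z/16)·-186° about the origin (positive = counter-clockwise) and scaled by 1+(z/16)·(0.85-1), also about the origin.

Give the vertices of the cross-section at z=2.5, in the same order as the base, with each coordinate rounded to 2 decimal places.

t = z/height = 2.5/16 = 0.15625
s = 1 + (scale-1)·z/height = 1 + (0.85-1)·2.5/16 = 0.976563
θ = twist·z/height = -186°·2.5/16 = -29.0625° = -0.507236 rad
cos θ = 0.874090, sin θ = -0.485763 (intermediates below are computed at full precision and shown rounded to 5 d.p.)
v1: (-4.5,-0.5) → rotate → (-4.17629,1.74889) → ×s → (-4.07841,1.70790) → (-4.08,1.71)
v2: (-1.5,-4) → rotate → (-3.25419,-2.76772) → ×s → (-3.17792,-2.70285) → (-3.18,-2.70)
v3: (3.5,-4.5) → rotate → (0.87338,-5.63358) → ×s → (0.85291,-5.50154) → (0.85,-5.50)
v4: (4,-4.5) → rotate → (1.31043,-5.87646) → ×s → (1.27971,-5.73873) → (1.28,-5.74)
v5: (5,-3.5) → rotate → (2.67028,-5.48813) → ×s → (2.60770,-5.35951) → (2.61,-5.36)
v6: (3,5) → rotate → (5.05109,2.91316) → ×s → (4.93270,2.84488) → (4.93,2.84)
v7: (-3,3.5) → rotate → (-0.92210,4.51661) → ×s → (-0.90049,4.41075) → (-0.90,4.41)

Cross-section at z=2.5: (-4.08,1.71) (-3.18,-2.70) (0.85,-5.50) (1.28,-5.74) (2.61,-5.36) (4.93,2.84) (-0.90,4.41)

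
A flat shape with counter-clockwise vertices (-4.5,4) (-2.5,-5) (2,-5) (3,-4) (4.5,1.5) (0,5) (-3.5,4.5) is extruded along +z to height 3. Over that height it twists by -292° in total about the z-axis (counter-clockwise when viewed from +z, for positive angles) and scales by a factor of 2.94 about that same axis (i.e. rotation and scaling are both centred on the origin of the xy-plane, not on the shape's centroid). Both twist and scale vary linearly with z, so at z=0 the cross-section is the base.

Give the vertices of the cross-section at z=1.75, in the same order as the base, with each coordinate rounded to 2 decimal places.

t = z/height = 1.75/3 = 0.583333
s = 1 + (scale-1)·z/height = 1 + (2.94-1)·1.75/3 = 2.131667
θ = twist·z/height = -292°·1.75/3 = -170.3333° = -2.972877 rad
cos θ = -0.985801, sin θ = -0.167916 (intermediates below are computed at full precision and shown rounded to 5 d.p.)
v1: (-4.5,4) → rotate → (5.10777,-3.18758) → ×s → (10.88806,-6.79487) → (10.89,-6.79)
v2: (-2.5,-5) → rotate → (1.62492,5.34880) → ×s → (3.46380,11.40185) → (3.46,11.40)
v3: (2,-5) → rotate → (-2.81118,4.59317) → ×s → (-5.99250,9.79112) → (-5.99,9.79)
v4: (3,-4) → rotate → (-3.62907,3.43946) → ×s → (-7.73596,7.33178) → (-7.74,7.33)
v5: (4.5,1.5) → rotate → (-4.18423,-2.23432) → ×s → (-8.91939,-4.76283) → (-8.92,-4.76)
v6: (0,5) → rotate → (0.83958,-4.92901) → ×s → (1.78970,-10.50700) → (1.79,-10.51)
v7: (-3.5,4.5) → rotate → (4.20593,-3.84840) → ×s → (8.96563,-8.20351) → (8.97,-8.20)

Cross-section at z=1.75: (10.89,-6.79) (3.46,11.40) (-5.99,9.79) (-7.74,7.33) (-8.92,-4.76) (1.79,-10.51) (8.97,-8.20)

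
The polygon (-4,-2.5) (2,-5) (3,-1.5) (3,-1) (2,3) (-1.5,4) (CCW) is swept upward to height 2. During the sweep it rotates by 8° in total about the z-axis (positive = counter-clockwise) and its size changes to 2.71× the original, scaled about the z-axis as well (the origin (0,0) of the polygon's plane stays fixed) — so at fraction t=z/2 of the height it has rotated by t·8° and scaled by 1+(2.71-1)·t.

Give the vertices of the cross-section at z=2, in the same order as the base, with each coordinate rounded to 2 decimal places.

Cross-section at z=2: (-9.79,-8.22) (7.25,-12.66) (8.62,-2.89) (8.43,-1.55) (4.24,8.81) (-5.53,10.17)

t = z/height = 2/2 = 1
s = 1 + (scale-1)·z/height = 1 + (2.71-1)·2/2 = 2.710000
θ = twist·z/height = 8°·2/2 = 8.0000° = 0.139626 rad
cos θ = 0.990268, sin θ = 0.139173 (intermediates below are computed at full precision and shown rounded to 5 d.p.)
v1: (-4,-2.5) → rotate → (-3.61314,-3.03236) → ×s → (-9.79161,-8.21770) → (-9.79,-8.22)
v2: (2,-5) → rotate → (2.67640,-4.67299) → ×s → (7.25305,-12.66381) → (7.25,-12.66)
v3: (3,-1.5) → rotate → (3.17956,-1.06788) → ×s → (8.61662,-2.89396) → (8.62,-2.89)
v4: (3,-1) → rotate → (3.10998,-0.57275) → ×s → (8.42804,-1.55215) → (8.43,-1.55)
v5: (2,3) → rotate → (1.56302,3.24915) → ×s → (4.23578,8.80520) → (4.24,8.81)
v6: (-1.5,4) → rotate → (-2.04209,3.75231) → ×s → (-5.53408,10.16877) → (-5.53,10.17)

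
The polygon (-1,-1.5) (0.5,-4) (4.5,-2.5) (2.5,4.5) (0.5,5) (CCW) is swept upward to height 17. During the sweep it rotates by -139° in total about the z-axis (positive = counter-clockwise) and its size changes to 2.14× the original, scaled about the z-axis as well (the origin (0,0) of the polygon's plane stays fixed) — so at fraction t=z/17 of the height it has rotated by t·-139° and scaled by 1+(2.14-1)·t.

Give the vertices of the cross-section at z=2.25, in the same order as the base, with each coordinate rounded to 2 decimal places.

t = z/height = 2.25/17 = 0.132353
s = 1 + (scale-1)·z/height = 1 + (2.14-1)·2.25/17 = 1.150882
θ = twist·z/height = -139°·2.25/17 = -18.3971° = -0.321089 rad
cos θ = 0.948892, sin θ = -0.315600 (intermediates below are computed at full precision and shown rounded to 5 d.p.)
v1: (-1,-1.5) → rotate → (-1.42229,-1.10774) → ×s → (-1.63689,-1.27488) → (-1.64,-1.27)
v2: (0.5,-4) → rotate → (-0.78796,-3.95337) → ×s → (-0.90684,-4.54986) → (-0.91,-4.55)
v3: (4.5,-2.5) → rotate → (3.48101,-3.79243) → ×s → (4.00624,-4.36464) → (4.01,-4.36)
v4: (2.5,4.5) → rotate → (3.79243,3.48101) → ×s → (4.36464,4.00624) → (4.36,4.01)
v5: (0.5,5) → rotate → (2.05245,4.58666) → ×s → (2.36213,5.27871) → (2.36,5.28)

Cross-section at z=2.25: (-1.64,-1.27) (-0.91,-4.55) (4.01,-4.36) (4.36,4.01) (2.36,5.28)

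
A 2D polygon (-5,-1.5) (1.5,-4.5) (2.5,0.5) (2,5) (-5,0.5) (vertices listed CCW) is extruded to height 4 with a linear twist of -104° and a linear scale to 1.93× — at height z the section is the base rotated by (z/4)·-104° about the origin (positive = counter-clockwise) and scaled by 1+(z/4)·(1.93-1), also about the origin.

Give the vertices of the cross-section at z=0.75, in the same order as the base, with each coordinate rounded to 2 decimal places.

Cross-section at z=0.75: (-6.12,0.30) (-0.10,-5.57) (2.96,-0.43) (4.17,4.75) (-5.34,2.51)

t = z/height = 0.75/4 = 0.1875
s = 1 + (scale-1)·z/height = 1 + (1.93-1)·0.75/4 = 1.174375
θ = twist·z/height = -104°·0.75/4 = -19.5000° = -0.340339 rad
cos θ = 0.942641, sin θ = -0.333807 (intermediates below are computed at full precision and shown rounded to 5 d.p.)
v1: (-5,-1.5) → rotate → (-5.21392,0.25507) → ×s → (-6.12309,0.29955) → (-6.12,0.30)
v2: (1.5,-4.5) → rotate → (-0.08817,-4.74260) → ×s → (-0.10354,-5.56959) → (-0.10,-5.57)
v3: (2.5,0.5) → rotate → (2.52351,-0.36320) → ×s → (2.96354,-0.42653) → (2.96,-0.43)
v4: (2,5) → rotate → (3.55432,4.04559) → ×s → (4.17410,4.75104) → (4.17,4.75)
v5: (-5,0.5) → rotate → (-4.54630,2.14036) → ×s → (-5.33907,2.51358) → (-5.34,2.51)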